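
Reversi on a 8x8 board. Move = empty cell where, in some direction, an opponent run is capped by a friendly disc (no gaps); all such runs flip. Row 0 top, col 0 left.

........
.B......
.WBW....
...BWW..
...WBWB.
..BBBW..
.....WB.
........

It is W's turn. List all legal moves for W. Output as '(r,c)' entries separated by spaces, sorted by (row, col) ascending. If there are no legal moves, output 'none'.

(0,0): flips 4 -> legal
(0,1): flips 1 -> legal
(0,2): no bracket -> illegal
(1,0): no bracket -> illegal
(1,2): no bracket -> illegal
(1,3): no bracket -> illegal
(2,0): no bracket -> illegal
(2,4): no bracket -> illegal
(3,1): no bracket -> illegal
(3,2): flips 1 -> legal
(3,6): no bracket -> illegal
(3,7): flips 1 -> legal
(4,1): no bracket -> illegal
(4,2): no bracket -> illegal
(4,7): flips 1 -> legal
(5,1): flips 3 -> legal
(5,6): no bracket -> illegal
(5,7): flips 1 -> legal
(6,1): flips 1 -> legal
(6,2): flips 2 -> legal
(6,3): flips 2 -> legal
(6,4): flips 2 -> legal
(6,7): flips 1 -> legal
(7,5): no bracket -> illegal
(7,6): no bracket -> illegal
(7,7): flips 1 -> legal

Answer: (0,0) (0,1) (3,2) (3,7) (4,7) (5,1) (5,7) (6,1) (6,2) (6,3) (6,4) (6,7) (7,7)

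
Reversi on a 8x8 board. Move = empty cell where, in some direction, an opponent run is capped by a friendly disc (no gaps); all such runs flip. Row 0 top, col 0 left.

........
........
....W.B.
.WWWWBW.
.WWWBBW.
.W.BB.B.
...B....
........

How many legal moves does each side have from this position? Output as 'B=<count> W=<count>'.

Answer: B=12 W=8

Derivation:
-- B to move --
(1,3): flips 1 -> legal
(1,4): flips 2 -> legal
(1,5): no bracket -> illegal
(2,0): flips 2 -> legal
(2,1): flips 2 -> legal
(2,2): flips 1 -> legal
(2,3): flips 3 -> legal
(2,5): no bracket -> illegal
(2,7): flips 1 -> legal
(3,0): flips 4 -> legal
(3,7): flips 1 -> legal
(4,0): flips 3 -> legal
(4,7): flips 1 -> legal
(5,0): no bracket -> illegal
(5,2): no bracket -> illegal
(5,5): no bracket -> illegal
(5,7): flips 1 -> legal
(6,0): no bracket -> illegal
(6,1): no bracket -> illegal
(6,2): no bracket -> illegal
B mobility = 12
-- W to move --
(1,5): no bracket -> illegal
(1,6): flips 1 -> legal
(1,7): no bracket -> illegal
(2,5): no bracket -> illegal
(2,7): no bracket -> illegal
(3,7): no bracket -> illegal
(4,7): no bracket -> illegal
(5,2): no bracket -> illegal
(5,5): flips 1 -> legal
(5,7): no bracket -> illegal
(6,2): no bracket -> illegal
(6,4): flips 3 -> legal
(6,5): flips 1 -> legal
(6,6): flips 1 -> legal
(6,7): flips 2 -> legal
(7,2): flips 3 -> legal
(7,3): flips 2 -> legal
(7,4): no bracket -> illegal
W mobility = 8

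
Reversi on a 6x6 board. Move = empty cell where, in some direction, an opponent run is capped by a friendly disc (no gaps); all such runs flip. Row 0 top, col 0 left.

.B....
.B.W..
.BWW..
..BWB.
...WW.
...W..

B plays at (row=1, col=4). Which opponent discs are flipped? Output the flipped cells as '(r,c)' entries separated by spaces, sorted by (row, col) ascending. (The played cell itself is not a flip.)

Answer: (2,3)

Derivation:
Dir NW: first cell '.' (not opp) -> no flip
Dir N: first cell '.' (not opp) -> no flip
Dir NE: first cell '.' (not opp) -> no flip
Dir W: opp run (1,3), next='.' -> no flip
Dir E: first cell '.' (not opp) -> no flip
Dir SW: opp run (2,3) capped by B -> flip
Dir S: first cell '.' (not opp) -> no flip
Dir SE: first cell '.' (not opp) -> no flip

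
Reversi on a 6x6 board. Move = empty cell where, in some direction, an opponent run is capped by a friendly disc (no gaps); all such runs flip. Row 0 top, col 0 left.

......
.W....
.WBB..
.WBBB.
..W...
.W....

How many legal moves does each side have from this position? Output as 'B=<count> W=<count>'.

Answer: B=6 W=6

Derivation:
-- B to move --
(0,0): flips 1 -> legal
(0,1): no bracket -> illegal
(0,2): no bracket -> illegal
(1,0): flips 1 -> legal
(1,2): no bracket -> illegal
(2,0): flips 1 -> legal
(3,0): flips 1 -> legal
(4,0): flips 1 -> legal
(4,1): no bracket -> illegal
(4,3): no bracket -> illegal
(5,0): no bracket -> illegal
(5,2): flips 1 -> legal
(5,3): no bracket -> illegal
B mobility = 6
-- W to move --
(1,2): flips 2 -> legal
(1,3): flips 1 -> legal
(1,4): no bracket -> illegal
(2,4): flips 3 -> legal
(2,5): no bracket -> illegal
(3,5): flips 3 -> legal
(4,1): no bracket -> illegal
(4,3): flips 1 -> legal
(4,4): flips 2 -> legal
(4,5): no bracket -> illegal
W mobility = 6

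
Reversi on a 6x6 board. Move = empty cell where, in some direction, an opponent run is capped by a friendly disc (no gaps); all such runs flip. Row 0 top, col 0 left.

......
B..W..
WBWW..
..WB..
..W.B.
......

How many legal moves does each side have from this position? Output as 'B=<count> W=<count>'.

Answer: B=7 W=5

Derivation:
-- B to move --
(0,2): no bracket -> illegal
(0,3): flips 2 -> legal
(0,4): no bracket -> illegal
(1,1): flips 1 -> legal
(1,2): no bracket -> illegal
(1,4): no bracket -> illegal
(2,4): flips 2 -> legal
(3,0): flips 1 -> legal
(3,1): flips 1 -> legal
(3,4): no bracket -> illegal
(4,1): no bracket -> illegal
(4,3): flips 1 -> legal
(5,1): flips 1 -> legal
(5,2): no bracket -> illegal
(5,3): no bracket -> illegal
B mobility = 7
-- W to move --
(0,0): flips 1 -> legal
(0,1): no bracket -> illegal
(1,1): no bracket -> illegal
(1,2): no bracket -> illegal
(2,4): flips 1 -> legal
(3,0): no bracket -> illegal
(3,1): no bracket -> illegal
(3,4): flips 1 -> legal
(3,5): no bracket -> illegal
(4,3): flips 1 -> legal
(4,5): no bracket -> illegal
(5,3): no bracket -> illegal
(5,4): no bracket -> illegal
(5,5): flips 2 -> legal
W mobility = 5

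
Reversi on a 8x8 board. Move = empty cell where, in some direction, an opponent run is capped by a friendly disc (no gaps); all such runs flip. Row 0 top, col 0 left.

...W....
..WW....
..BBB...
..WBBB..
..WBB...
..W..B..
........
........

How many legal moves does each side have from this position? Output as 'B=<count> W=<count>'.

Answer: B=9 W=9

Derivation:
-- B to move --
(0,1): flips 1 -> legal
(0,2): flips 2 -> legal
(0,4): flips 1 -> legal
(1,1): no bracket -> illegal
(1,4): no bracket -> illegal
(2,1): flips 1 -> legal
(3,1): flips 1 -> legal
(4,1): flips 2 -> legal
(5,1): flips 1 -> legal
(5,3): no bracket -> illegal
(6,1): flips 1 -> legal
(6,2): flips 3 -> legal
(6,3): no bracket -> illegal
B mobility = 9
-- W to move --
(1,1): no bracket -> illegal
(1,4): flips 1 -> legal
(1,5): flips 2 -> legal
(2,1): no bracket -> illegal
(2,5): flips 2 -> legal
(2,6): no bracket -> illegal
(3,1): flips 1 -> legal
(3,6): flips 3 -> legal
(4,5): flips 4 -> legal
(4,6): flips 2 -> legal
(5,3): flips 3 -> legal
(5,4): flips 1 -> legal
(5,6): no bracket -> illegal
(6,4): no bracket -> illegal
(6,5): no bracket -> illegal
(6,6): no bracket -> illegal
W mobility = 9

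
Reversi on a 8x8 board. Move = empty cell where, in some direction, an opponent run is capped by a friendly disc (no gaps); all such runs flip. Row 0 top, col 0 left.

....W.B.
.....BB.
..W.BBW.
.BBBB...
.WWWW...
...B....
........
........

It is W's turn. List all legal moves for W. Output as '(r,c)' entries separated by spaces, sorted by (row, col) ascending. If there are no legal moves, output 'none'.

Answer: (0,7) (1,4) (2,0) (2,1) (2,3) (4,0) (6,2) (6,3) (6,4)

Derivation:
(0,5): no bracket -> illegal
(0,7): flips 3 -> legal
(1,3): no bracket -> illegal
(1,4): flips 2 -> legal
(1,7): no bracket -> illegal
(2,0): flips 1 -> legal
(2,1): flips 2 -> legal
(2,3): flips 4 -> legal
(2,7): no bracket -> illegal
(3,0): no bracket -> illegal
(3,5): no bracket -> illegal
(3,6): no bracket -> illegal
(4,0): flips 1 -> legal
(4,5): no bracket -> illegal
(5,2): no bracket -> illegal
(5,4): no bracket -> illegal
(6,2): flips 1 -> legal
(6,3): flips 1 -> legal
(6,4): flips 1 -> legal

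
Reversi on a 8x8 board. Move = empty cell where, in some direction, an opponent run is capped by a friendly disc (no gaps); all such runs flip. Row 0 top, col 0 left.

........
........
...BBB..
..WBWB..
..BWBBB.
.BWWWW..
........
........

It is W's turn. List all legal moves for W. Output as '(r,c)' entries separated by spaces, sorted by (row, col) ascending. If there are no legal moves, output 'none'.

(1,2): flips 1 -> legal
(1,3): flips 2 -> legal
(1,4): flips 2 -> legal
(1,5): flips 3 -> legal
(1,6): flips 1 -> legal
(2,2): flips 2 -> legal
(2,6): flips 2 -> legal
(3,1): flips 1 -> legal
(3,6): flips 2 -> legal
(3,7): flips 1 -> legal
(4,0): no bracket -> illegal
(4,1): flips 1 -> legal
(4,7): flips 3 -> legal
(5,0): flips 1 -> legal
(5,6): flips 1 -> legal
(5,7): no bracket -> illegal
(6,0): no bracket -> illegal
(6,1): no bracket -> illegal
(6,2): no bracket -> illegal

Answer: (1,2) (1,3) (1,4) (1,5) (1,6) (2,2) (2,6) (3,1) (3,6) (3,7) (4,1) (4,7) (5,0) (5,6)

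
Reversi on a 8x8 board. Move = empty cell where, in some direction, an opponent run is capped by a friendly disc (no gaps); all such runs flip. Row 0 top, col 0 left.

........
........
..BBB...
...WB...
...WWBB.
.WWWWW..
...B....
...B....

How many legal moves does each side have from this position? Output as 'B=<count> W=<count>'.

Answer: B=7 W=11

Derivation:
-- B to move --
(3,2): flips 1 -> legal
(3,5): no bracket -> illegal
(4,0): no bracket -> illegal
(4,1): flips 1 -> legal
(4,2): flips 3 -> legal
(5,0): no bracket -> illegal
(5,6): no bracket -> illegal
(6,0): no bracket -> illegal
(6,1): flips 2 -> legal
(6,2): no bracket -> illegal
(6,4): flips 3 -> legal
(6,5): flips 1 -> legal
(6,6): flips 3 -> legal
B mobility = 7
-- W to move --
(1,1): flips 1 -> legal
(1,2): no bracket -> illegal
(1,3): flips 1 -> legal
(1,4): flips 2 -> legal
(1,5): flips 1 -> legal
(2,1): no bracket -> illegal
(2,5): flips 1 -> legal
(3,1): no bracket -> illegal
(3,2): no bracket -> illegal
(3,5): flips 2 -> legal
(3,6): flips 1 -> legal
(3,7): flips 1 -> legal
(4,7): flips 2 -> legal
(5,6): no bracket -> illegal
(5,7): no bracket -> illegal
(6,2): no bracket -> illegal
(6,4): no bracket -> illegal
(7,2): flips 1 -> legal
(7,4): flips 1 -> legal
W mobility = 11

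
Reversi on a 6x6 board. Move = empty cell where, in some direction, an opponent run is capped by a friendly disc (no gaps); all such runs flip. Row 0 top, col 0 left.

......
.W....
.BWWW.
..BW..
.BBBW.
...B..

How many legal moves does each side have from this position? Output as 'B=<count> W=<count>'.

Answer: B=9 W=6

Derivation:
-- B to move --
(0,0): no bracket -> illegal
(0,1): flips 1 -> legal
(0,2): no bracket -> illegal
(1,0): no bracket -> illegal
(1,2): flips 1 -> legal
(1,3): flips 2 -> legal
(1,4): flips 1 -> legal
(1,5): flips 2 -> legal
(2,0): no bracket -> illegal
(2,5): flips 3 -> legal
(3,1): no bracket -> illegal
(3,4): flips 1 -> legal
(3,5): flips 1 -> legal
(4,5): flips 1 -> legal
(5,4): no bracket -> illegal
(5,5): no bracket -> illegal
B mobility = 9
-- W to move --
(1,0): no bracket -> illegal
(1,2): no bracket -> illegal
(2,0): flips 1 -> legal
(3,0): no bracket -> illegal
(3,1): flips 2 -> legal
(3,4): no bracket -> illegal
(4,0): flips 3 -> legal
(5,0): flips 2 -> legal
(5,1): flips 1 -> legal
(5,2): flips 2 -> legal
(5,4): no bracket -> illegal
W mobility = 6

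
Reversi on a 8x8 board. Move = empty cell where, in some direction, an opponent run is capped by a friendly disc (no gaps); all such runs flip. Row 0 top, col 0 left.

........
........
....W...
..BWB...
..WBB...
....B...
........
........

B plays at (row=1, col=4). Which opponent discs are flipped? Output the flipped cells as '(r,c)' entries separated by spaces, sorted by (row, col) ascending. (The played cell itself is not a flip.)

Dir NW: first cell '.' (not opp) -> no flip
Dir N: first cell '.' (not opp) -> no flip
Dir NE: first cell '.' (not opp) -> no flip
Dir W: first cell '.' (not opp) -> no flip
Dir E: first cell '.' (not opp) -> no flip
Dir SW: first cell '.' (not opp) -> no flip
Dir S: opp run (2,4) capped by B -> flip
Dir SE: first cell '.' (not opp) -> no flip

Answer: (2,4)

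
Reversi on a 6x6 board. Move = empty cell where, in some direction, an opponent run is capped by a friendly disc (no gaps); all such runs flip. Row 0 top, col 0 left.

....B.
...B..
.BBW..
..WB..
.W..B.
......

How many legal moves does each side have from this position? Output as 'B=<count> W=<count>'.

Answer: B=4 W=6

Derivation:
-- B to move --
(1,2): no bracket -> illegal
(1,4): no bracket -> illegal
(2,4): flips 1 -> legal
(3,0): no bracket -> illegal
(3,1): flips 1 -> legal
(3,4): no bracket -> illegal
(4,0): no bracket -> illegal
(4,2): flips 1 -> legal
(4,3): flips 1 -> legal
(5,0): no bracket -> illegal
(5,1): no bracket -> illegal
(5,2): no bracket -> illegal
B mobility = 4
-- W to move --
(0,2): no bracket -> illegal
(0,3): flips 1 -> legal
(0,5): no bracket -> illegal
(1,0): flips 1 -> legal
(1,1): no bracket -> illegal
(1,2): flips 1 -> legal
(1,4): no bracket -> illegal
(1,5): no bracket -> illegal
(2,0): flips 2 -> legal
(2,4): no bracket -> illegal
(3,0): no bracket -> illegal
(3,1): no bracket -> illegal
(3,4): flips 1 -> legal
(3,5): no bracket -> illegal
(4,2): no bracket -> illegal
(4,3): flips 1 -> legal
(4,5): no bracket -> illegal
(5,3): no bracket -> illegal
(5,4): no bracket -> illegal
(5,5): no bracket -> illegal
W mobility = 6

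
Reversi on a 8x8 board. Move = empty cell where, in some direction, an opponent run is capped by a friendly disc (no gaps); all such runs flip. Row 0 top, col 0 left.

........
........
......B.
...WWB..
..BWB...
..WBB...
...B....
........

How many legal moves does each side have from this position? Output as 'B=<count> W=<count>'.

Answer: B=7 W=10

Derivation:
-- B to move --
(2,2): flips 1 -> legal
(2,3): flips 2 -> legal
(2,4): flips 2 -> legal
(2,5): no bracket -> illegal
(3,2): flips 3 -> legal
(4,1): flips 1 -> legal
(4,5): no bracket -> illegal
(5,1): flips 1 -> legal
(6,1): no bracket -> illegal
(6,2): flips 1 -> legal
B mobility = 7
-- W to move --
(1,5): no bracket -> illegal
(1,6): no bracket -> illegal
(1,7): no bracket -> illegal
(2,4): no bracket -> illegal
(2,5): no bracket -> illegal
(2,7): no bracket -> illegal
(3,1): no bracket -> illegal
(3,2): flips 1 -> legal
(3,6): flips 1 -> legal
(3,7): no bracket -> illegal
(4,1): flips 1 -> legal
(4,5): flips 1 -> legal
(4,6): no bracket -> illegal
(5,1): flips 1 -> legal
(5,5): flips 3 -> legal
(6,2): no bracket -> illegal
(6,4): flips 2 -> legal
(6,5): flips 1 -> legal
(7,2): no bracket -> illegal
(7,3): flips 2 -> legal
(7,4): flips 1 -> legal
W mobility = 10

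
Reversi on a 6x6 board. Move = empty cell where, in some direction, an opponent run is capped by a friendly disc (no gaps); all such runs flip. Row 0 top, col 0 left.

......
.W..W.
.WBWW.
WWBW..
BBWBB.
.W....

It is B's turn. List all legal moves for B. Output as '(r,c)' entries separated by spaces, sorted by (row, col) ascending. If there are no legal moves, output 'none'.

Answer: (0,0) (0,1) (0,5) (1,0) (1,3) (2,0) (2,5) (3,4) (5,2)

Derivation:
(0,0): flips 1 -> legal
(0,1): flips 3 -> legal
(0,2): no bracket -> illegal
(0,3): no bracket -> illegal
(0,4): no bracket -> illegal
(0,5): flips 2 -> legal
(1,0): flips 1 -> legal
(1,2): no bracket -> illegal
(1,3): flips 2 -> legal
(1,5): no bracket -> illegal
(2,0): flips 2 -> legal
(2,5): flips 2 -> legal
(3,4): flips 1 -> legal
(3,5): no bracket -> illegal
(5,0): no bracket -> illegal
(5,2): flips 1 -> legal
(5,3): no bracket -> illegal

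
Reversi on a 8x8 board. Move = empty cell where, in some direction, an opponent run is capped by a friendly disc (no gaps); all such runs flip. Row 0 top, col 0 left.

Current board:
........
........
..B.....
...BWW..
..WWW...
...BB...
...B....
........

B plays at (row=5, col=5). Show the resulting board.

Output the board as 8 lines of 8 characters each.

Answer: ........
........
..B.....
...BWW..
..WWB...
...BBB..
...B....
........

Derivation:
Place B at (5,5); scan 8 dirs for brackets.
Dir NW: opp run (4,4) capped by B -> flip
Dir N: first cell '.' (not opp) -> no flip
Dir NE: first cell '.' (not opp) -> no flip
Dir W: first cell 'B' (not opp) -> no flip
Dir E: first cell '.' (not opp) -> no flip
Dir SW: first cell '.' (not opp) -> no flip
Dir S: first cell '.' (not opp) -> no flip
Dir SE: first cell '.' (not opp) -> no flip
All flips: (4,4)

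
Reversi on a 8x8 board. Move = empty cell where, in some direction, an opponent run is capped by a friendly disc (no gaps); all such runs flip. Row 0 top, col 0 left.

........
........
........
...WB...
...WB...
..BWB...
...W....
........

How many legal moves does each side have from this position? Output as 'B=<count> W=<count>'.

-- B to move --
(2,2): flips 1 -> legal
(2,3): no bracket -> illegal
(2,4): no bracket -> illegal
(3,2): flips 2 -> legal
(4,2): flips 1 -> legal
(6,2): flips 1 -> legal
(6,4): no bracket -> illegal
(7,2): flips 1 -> legal
(7,3): no bracket -> illegal
(7,4): flips 1 -> legal
B mobility = 6
-- W to move --
(2,3): no bracket -> illegal
(2,4): no bracket -> illegal
(2,5): flips 1 -> legal
(3,5): flips 2 -> legal
(4,1): flips 1 -> legal
(4,2): no bracket -> illegal
(4,5): flips 2 -> legal
(5,1): flips 1 -> legal
(5,5): flips 2 -> legal
(6,1): flips 1 -> legal
(6,2): no bracket -> illegal
(6,4): no bracket -> illegal
(6,5): flips 1 -> legal
W mobility = 8

Answer: B=6 W=8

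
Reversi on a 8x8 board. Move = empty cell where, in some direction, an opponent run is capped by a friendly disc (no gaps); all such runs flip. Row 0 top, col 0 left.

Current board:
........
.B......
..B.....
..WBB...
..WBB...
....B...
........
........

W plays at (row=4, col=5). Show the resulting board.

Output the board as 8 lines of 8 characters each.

Place W at (4,5); scan 8 dirs for brackets.
Dir NW: opp run (3,4), next='.' -> no flip
Dir N: first cell '.' (not opp) -> no flip
Dir NE: first cell '.' (not opp) -> no flip
Dir W: opp run (4,4) (4,3) capped by W -> flip
Dir E: first cell '.' (not opp) -> no flip
Dir SW: opp run (5,4), next='.' -> no flip
Dir S: first cell '.' (not opp) -> no flip
Dir SE: first cell '.' (not opp) -> no flip
All flips: (4,3) (4,4)

Answer: ........
.B......
..B.....
..WBB...
..WWWW..
....B...
........
........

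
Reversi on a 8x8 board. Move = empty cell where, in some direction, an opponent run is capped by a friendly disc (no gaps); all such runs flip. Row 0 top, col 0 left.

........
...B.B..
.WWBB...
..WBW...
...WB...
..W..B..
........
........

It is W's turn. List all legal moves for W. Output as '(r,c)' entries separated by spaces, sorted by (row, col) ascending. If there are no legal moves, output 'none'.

(0,2): no bracket -> illegal
(0,3): flips 3 -> legal
(0,4): flips 1 -> legal
(0,5): no bracket -> illegal
(0,6): no bracket -> illegal
(1,2): flips 1 -> legal
(1,4): flips 2 -> legal
(1,6): no bracket -> illegal
(2,5): flips 2 -> legal
(2,6): no bracket -> illegal
(3,5): no bracket -> illegal
(4,2): no bracket -> illegal
(4,5): flips 1 -> legal
(4,6): no bracket -> illegal
(5,3): no bracket -> illegal
(5,4): flips 1 -> legal
(5,6): no bracket -> illegal
(6,4): no bracket -> illegal
(6,5): no bracket -> illegal
(6,6): flips 3 -> legal

Answer: (0,3) (0,4) (1,2) (1,4) (2,5) (4,5) (5,4) (6,6)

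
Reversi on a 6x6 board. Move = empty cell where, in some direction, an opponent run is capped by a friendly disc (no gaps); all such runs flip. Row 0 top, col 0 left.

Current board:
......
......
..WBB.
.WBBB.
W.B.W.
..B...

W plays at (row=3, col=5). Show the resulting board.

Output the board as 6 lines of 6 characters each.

Answer: ......
......
..WBB.
.WWWWW
W.B.W.
..B...

Derivation:
Place W at (3,5); scan 8 dirs for brackets.
Dir NW: opp run (2,4), next='.' -> no flip
Dir N: first cell '.' (not opp) -> no flip
Dir NE: edge -> no flip
Dir W: opp run (3,4) (3,3) (3,2) capped by W -> flip
Dir E: edge -> no flip
Dir SW: first cell 'W' (not opp) -> no flip
Dir S: first cell '.' (not opp) -> no flip
Dir SE: edge -> no flip
All flips: (3,2) (3,3) (3,4)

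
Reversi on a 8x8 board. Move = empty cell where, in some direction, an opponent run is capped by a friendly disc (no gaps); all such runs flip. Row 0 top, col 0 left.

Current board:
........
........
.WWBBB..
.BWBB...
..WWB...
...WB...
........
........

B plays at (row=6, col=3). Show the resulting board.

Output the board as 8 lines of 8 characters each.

Place B at (6,3); scan 8 dirs for brackets.
Dir NW: first cell '.' (not opp) -> no flip
Dir N: opp run (5,3) (4,3) capped by B -> flip
Dir NE: first cell 'B' (not opp) -> no flip
Dir W: first cell '.' (not opp) -> no flip
Dir E: first cell '.' (not opp) -> no flip
Dir SW: first cell '.' (not opp) -> no flip
Dir S: first cell '.' (not opp) -> no flip
Dir SE: first cell '.' (not opp) -> no flip
All flips: (4,3) (5,3)

Answer: ........
........
.WWBBB..
.BWBB...
..WBB...
...BB...
...B....
........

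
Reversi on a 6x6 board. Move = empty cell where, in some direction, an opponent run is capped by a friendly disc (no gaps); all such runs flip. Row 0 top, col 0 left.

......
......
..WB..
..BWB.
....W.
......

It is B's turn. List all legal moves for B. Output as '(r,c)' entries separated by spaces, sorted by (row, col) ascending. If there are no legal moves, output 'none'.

Answer: (1,2) (2,1) (4,3) (5,4)

Derivation:
(1,1): no bracket -> illegal
(1,2): flips 1 -> legal
(1,3): no bracket -> illegal
(2,1): flips 1 -> legal
(2,4): no bracket -> illegal
(3,1): no bracket -> illegal
(3,5): no bracket -> illegal
(4,2): no bracket -> illegal
(4,3): flips 1 -> legal
(4,5): no bracket -> illegal
(5,3): no bracket -> illegal
(5,4): flips 1 -> legal
(5,5): no bracket -> illegal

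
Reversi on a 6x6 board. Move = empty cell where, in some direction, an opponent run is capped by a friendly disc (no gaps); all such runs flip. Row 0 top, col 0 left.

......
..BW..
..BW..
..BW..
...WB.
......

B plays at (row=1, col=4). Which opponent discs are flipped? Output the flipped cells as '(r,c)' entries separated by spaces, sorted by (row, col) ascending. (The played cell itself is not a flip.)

Dir NW: first cell '.' (not opp) -> no flip
Dir N: first cell '.' (not opp) -> no flip
Dir NE: first cell '.' (not opp) -> no flip
Dir W: opp run (1,3) capped by B -> flip
Dir E: first cell '.' (not opp) -> no flip
Dir SW: opp run (2,3) capped by B -> flip
Dir S: first cell '.' (not opp) -> no flip
Dir SE: first cell '.' (not opp) -> no flip

Answer: (1,3) (2,3)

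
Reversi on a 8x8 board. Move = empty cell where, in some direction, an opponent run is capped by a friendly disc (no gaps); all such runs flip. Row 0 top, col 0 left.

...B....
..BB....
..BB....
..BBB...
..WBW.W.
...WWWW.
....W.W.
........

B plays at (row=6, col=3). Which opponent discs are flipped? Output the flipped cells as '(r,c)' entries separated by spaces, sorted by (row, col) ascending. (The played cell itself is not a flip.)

Answer: (5,3)

Derivation:
Dir NW: first cell '.' (not opp) -> no flip
Dir N: opp run (5,3) capped by B -> flip
Dir NE: opp run (5,4), next='.' -> no flip
Dir W: first cell '.' (not opp) -> no flip
Dir E: opp run (6,4), next='.' -> no flip
Dir SW: first cell '.' (not opp) -> no flip
Dir S: first cell '.' (not opp) -> no flip
Dir SE: first cell '.' (not opp) -> no flip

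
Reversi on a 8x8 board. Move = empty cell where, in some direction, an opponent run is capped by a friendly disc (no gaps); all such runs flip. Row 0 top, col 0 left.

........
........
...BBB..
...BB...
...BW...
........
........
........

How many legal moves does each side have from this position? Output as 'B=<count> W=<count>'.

-- B to move --
(3,5): no bracket -> illegal
(4,5): flips 1 -> legal
(5,3): no bracket -> illegal
(5,4): flips 1 -> legal
(5,5): flips 1 -> legal
B mobility = 3
-- W to move --
(1,2): no bracket -> illegal
(1,3): no bracket -> illegal
(1,4): flips 2 -> legal
(1,5): no bracket -> illegal
(1,6): no bracket -> illegal
(2,2): flips 1 -> legal
(2,6): no bracket -> illegal
(3,2): no bracket -> illegal
(3,5): no bracket -> illegal
(3,6): no bracket -> illegal
(4,2): flips 1 -> legal
(4,5): no bracket -> illegal
(5,2): no bracket -> illegal
(5,3): no bracket -> illegal
(5,4): no bracket -> illegal
W mobility = 3

Answer: B=3 W=3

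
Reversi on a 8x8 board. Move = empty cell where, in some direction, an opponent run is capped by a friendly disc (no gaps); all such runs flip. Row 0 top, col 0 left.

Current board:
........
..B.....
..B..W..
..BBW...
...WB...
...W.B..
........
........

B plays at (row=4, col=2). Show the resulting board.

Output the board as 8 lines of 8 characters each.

Place B at (4,2); scan 8 dirs for brackets.
Dir NW: first cell '.' (not opp) -> no flip
Dir N: first cell 'B' (not opp) -> no flip
Dir NE: first cell 'B' (not opp) -> no flip
Dir W: first cell '.' (not opp) -> no flip
Dir E: opp run (4,3) capped by B -> flip
Dir SW: first cell '.' (not opp) -> no flip
Dir S: first cell '.' (not opp) -> no flip
Dir SE: opp run (5,3), next='.' -> no flip
All flips: (4,3)

Answer: ........
..B.....
..B..W..
..BBW...
..BBB...
...W.B..
........
........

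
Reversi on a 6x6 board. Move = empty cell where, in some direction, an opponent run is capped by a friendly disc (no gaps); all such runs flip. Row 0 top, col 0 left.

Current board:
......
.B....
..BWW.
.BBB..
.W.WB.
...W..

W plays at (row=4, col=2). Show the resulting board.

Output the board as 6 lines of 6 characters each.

Answer: ......
.B....
..BWW.
.BBW..
.WWWB.
...W..

Derivation:
Place W at (4,2); scan 8 dirs for brackets.
Dir NW: opp run (3,1), next='.' -> no flip
Dir N: opp run (3,2) (2,2), next='.' -> no flip
Dir NE: opp run (3,3) capped by W -> flip
Dir W: first cell 'W' (not opp) -> no flip
Dir E: first cell 'W' (not opp) -> no flip
Dir SW: first cell '.' (not opp) -> no flip
Dir S: first cell '.' (not opp) -> no flip
Dir SE: first cell 'W' (not opp) -> no flip
All flips: (3,3)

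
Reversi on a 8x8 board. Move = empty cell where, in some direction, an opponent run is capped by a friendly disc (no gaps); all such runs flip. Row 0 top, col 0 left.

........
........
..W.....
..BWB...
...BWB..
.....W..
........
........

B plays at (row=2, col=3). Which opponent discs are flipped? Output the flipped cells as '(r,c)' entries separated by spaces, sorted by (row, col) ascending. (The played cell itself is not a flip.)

Answer: (3,3)

Derivation:
Dir NW: first cell '.' (not opp) -> no flip
Dir N: first cell '.' (not opp) -> no flip
Dir NE: first cell '.' (not opp) -> no flip
Dir W: opp run (2,2), next='.' -> no flip
Dir E: first cell '.' (not opp) -> no flip
Dir SW: first cell 'B' (not opp) -> no flip
Dir S: opp run (3,3) capped by B -> flip
Dir SE: first cell 'B' (not opp) -> no flip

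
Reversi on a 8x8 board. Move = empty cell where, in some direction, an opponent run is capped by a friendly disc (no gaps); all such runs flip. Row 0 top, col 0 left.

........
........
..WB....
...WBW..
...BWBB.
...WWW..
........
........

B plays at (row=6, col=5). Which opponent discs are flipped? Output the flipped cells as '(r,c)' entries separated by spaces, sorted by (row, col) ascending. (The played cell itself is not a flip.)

Dir NW: opp run (5,4) capped by B -> flip
Dir N: opp run (5,5) capped by B -> flip
Dir NE: first cell '.' (not opp) -> no flip
Dir W: first cell '.' (not opp) -> no flip
Dir E: first cell '.' (not opp) -> no flip
Dir SW: first cell '.' (not opp) -> no flip
Dir S: first cell '.' (not opp) -> no flip
Dir SE: first cell '.' (not opp) -> no flip

Answer: (5,4) (5,5)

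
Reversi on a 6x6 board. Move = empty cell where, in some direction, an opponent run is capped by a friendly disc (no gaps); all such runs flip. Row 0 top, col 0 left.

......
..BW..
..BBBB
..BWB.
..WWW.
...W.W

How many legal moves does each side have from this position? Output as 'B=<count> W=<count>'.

Answer: B=7 W=7

Derivation:
-- B to move --
(0,2): flips 1 -> legal
(0,3): flips 1 -> legal
(0,4): flips 1 -> legal
(1,4): flips 1 -> legal
(3,1): no bracket -> illegal
(3,5): no bracket -> illegal
(4,1): no bracket -> illegal
(4,5): no bracket -> illegal
(5,1): flips 2 -> legal
(5,2): flips 2 -> legal
(5,4): flips 2 -> legal
B mobility = 7
-- W to move --
(0,1): no bracket -> illegal
(0,2): flips 3 -> legal
(0,3): no bracket -> illegal
(1,1): flips 2 -> legal
(1,4): flips 2 -> legal
(1,5): flips 1 -> legal
(2,1): flips 1 -> legal
(3,1): flips 2 -> legal
(3,5): flips 2 -> legal
(4,1): no bracket -> illegal
(4,5): no bracket -> illegal
W mobility = 7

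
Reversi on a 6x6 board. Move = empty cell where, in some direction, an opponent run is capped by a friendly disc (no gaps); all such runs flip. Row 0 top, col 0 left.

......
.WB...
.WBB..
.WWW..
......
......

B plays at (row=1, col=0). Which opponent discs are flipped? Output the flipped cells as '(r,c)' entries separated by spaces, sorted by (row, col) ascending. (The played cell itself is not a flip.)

Answer: (1,1)

Derivation:
Dir NW: edge -> no flip
Dir N: first cell '.' (not opp) -> no flip
Dir NE: first cell '.' (not opp) -> no flip
Dir W: edge -> no flip
Dir E: opp run (1,1) capped by B -> flip
Dir SW: edge -> no flip
Dir S: first cell '.' (not opp) -> no flip
Dir SE: opp run (2,1) (3,2), next='.' -> no flip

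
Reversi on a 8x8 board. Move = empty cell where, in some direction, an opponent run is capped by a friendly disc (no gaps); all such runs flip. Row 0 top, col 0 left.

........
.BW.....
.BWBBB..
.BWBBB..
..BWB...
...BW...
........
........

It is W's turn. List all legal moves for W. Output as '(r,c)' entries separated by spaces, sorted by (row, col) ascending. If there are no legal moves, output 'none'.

Answer: (0,0) (1,0) (1,3) (1,4) (1,6) (2,0) (2,6) (3,0) (3,6) (4,0) (4,1) (4,5) (5,2) (5,5) (6,3)

Derivation:
(0,0): flips 1 -> legal
(0,1): no bracket -> illegal
(0,2): no bracket -> illegal
(1,0): flips 2 -> legal
(1,3): flips 2 -> legal
(1,4): flips 4 -> legal
(1,5): no bracket -> illegal
(1,6): flips 2 -> legal
(2,0): flips 1 -> legal
(2,6): flips 3 -> legal
(3,0): flips 2 -> legal
(3,6): flips 3 -> legal
(4,0): flips 1 -> legal
(4,1): flips 1 -> legal
(4,5): flips 3 -> legal
(4,6): no bracket -> illegal
(5,1): no bracket -> illegal
(5,2): flips 2 -> legal
(5,5): flips 2 -> legal
(6,2): no bracket -> illegal
(6,3): flips 1 -> legal
(6,4): no bracket -> illegal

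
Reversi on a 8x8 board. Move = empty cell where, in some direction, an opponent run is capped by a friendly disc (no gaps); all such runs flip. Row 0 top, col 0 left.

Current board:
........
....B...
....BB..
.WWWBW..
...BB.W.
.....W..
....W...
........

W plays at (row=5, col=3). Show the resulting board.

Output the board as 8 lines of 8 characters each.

Place W at (5,3); scan 8 dirs for brackets.
Dir NW: first cell '.' (not opp) -> no flip
Dir N: opp run (4,3) capped by W -> flip
Dir NE: opp run (4,4) capped by W -> flip
Dir W: first cell '.' (not opp) -> no flip
Dir E: first cell '.' (not opp) -> no flip
Dir SW: first cell '.' (not opp) -> no flip
Dir S: first cell '.' (not opp) -> no flip
Dir SE: first cell 'W' (not opp) -> no flip
All flips: (4,3) (4,4)

Answer: ........
....B...
....BB..
.WWWBW..
...WW.W.
...W.W..
....W...
........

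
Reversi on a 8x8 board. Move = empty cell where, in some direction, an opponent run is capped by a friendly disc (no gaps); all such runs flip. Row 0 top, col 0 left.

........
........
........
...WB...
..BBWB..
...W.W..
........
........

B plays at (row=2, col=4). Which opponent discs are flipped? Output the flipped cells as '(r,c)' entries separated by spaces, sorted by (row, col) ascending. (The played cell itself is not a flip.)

Dir NW: first cell '.' (not opp) -> no flip
Dir N: first cell '.' (not opp) -> no flip
Dir NE: first cell '.' (not opp) -> no flip
Dir W: first cell '.' (not opp) -> no flip
Dir E: first cell '.' (not opp) -> no flip
Dir SW: opp run (3,3) capped by B -> flip
Dir S: first cell 'B' (not opp) -> no flip
Dir SE: first cell '.' (not opp) -> no flip

Answer: (3,3)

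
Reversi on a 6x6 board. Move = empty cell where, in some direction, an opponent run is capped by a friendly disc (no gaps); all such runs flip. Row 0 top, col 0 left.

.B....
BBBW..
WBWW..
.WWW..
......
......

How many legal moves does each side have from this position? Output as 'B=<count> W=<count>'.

-- B to move --
(0,2): no bracket -> illegal
(0,3): no bracket -> illegal
(0,4): no bracket -> illegal
(1,4): flips 1 -> legal
(2,4): flips 2 -> legal
(3,0): flips 1 -> legal
(3,4): flips 1 -> legal
(4,0): no bracket -> illegal
(4,1): flips 1 -> legal
(4,2): flips 2 -> legal
(4,3): flips 1 -> legal
(4,4): flips 2 -> legal
B mobility = 8
-- W to move --
(0,0): flips 2 -> legal
(0,2): flips 2 -> legal
(0,3): no bracket -> illegal
(3,0): no bracket -> illegal
W mobility = 2

Answer: B=8 W=2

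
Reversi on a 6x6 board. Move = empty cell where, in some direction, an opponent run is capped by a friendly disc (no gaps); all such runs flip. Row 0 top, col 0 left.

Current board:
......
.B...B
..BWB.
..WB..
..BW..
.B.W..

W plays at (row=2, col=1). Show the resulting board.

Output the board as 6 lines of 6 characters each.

Answer: ......
.B...B
.WWWB.
..WB..
..BW..
.B.W..

Derivation:
Place W at (2,1); scan 8 dirs for brackets.
Dir NW: first cell '.' (not opp) -> no flip
Dir N: opp run (1,1), next='.' -> no flip
Dir NE: first cell '.' (not opp) -> no flip
Dir W: first cell '.' (not opp) -> no flip
Dir E: opp run (2,2) capped by W -> flip
Dir SW: first cell '.' (not opp) -> no flip
Dir S: first cell '.' (not opp) -> no flip
Dir SE: first cell 'W' (not opp) -> no flip
All flips: (2,2)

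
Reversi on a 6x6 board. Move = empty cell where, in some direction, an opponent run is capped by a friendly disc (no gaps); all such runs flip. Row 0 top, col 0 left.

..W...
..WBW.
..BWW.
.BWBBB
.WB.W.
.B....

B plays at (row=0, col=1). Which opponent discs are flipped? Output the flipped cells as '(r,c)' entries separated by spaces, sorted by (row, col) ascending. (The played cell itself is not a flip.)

Answer: (1,2) (2,3)

Derivation:
Dir NW: edge -> no flip
Dir N: edge -> no flip
Dir NE: edge -> no flip
Dir W: first cell '.' (not opp) -> no flip
Dir E: opp run (0,2), next='.' -> no flip
Dir SW: first cell '.' (not opp) -> no flip
Dir S: first cell '.' (not opp) -> no flip
Dir SE: opp run (1,2) (2,3) capped by B -> flip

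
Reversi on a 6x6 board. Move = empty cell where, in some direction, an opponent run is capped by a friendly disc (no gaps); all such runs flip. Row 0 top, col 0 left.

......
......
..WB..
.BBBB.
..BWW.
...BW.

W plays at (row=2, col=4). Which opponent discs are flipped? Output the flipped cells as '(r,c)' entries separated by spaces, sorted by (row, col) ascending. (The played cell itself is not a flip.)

Answer: (2,3) (3,4)

Derivation:
Dir NW: first cell '.' (not opp) -> no flip
Dir N: first cell '.' (not opp) -> no flip
Dir NE: first cell '.' (not opp) -> no flip
Dir W: opp run (2,3) capped by W -> flip
Dir E: first cell '.' (not opp) -> no flip
Dir SW: opp run (3,3) (4,2), next='.' -> no flip
Dir S: opp run (3,4) capped by W -> flip
Dir SE: first cell '.' (not opp) -> no flip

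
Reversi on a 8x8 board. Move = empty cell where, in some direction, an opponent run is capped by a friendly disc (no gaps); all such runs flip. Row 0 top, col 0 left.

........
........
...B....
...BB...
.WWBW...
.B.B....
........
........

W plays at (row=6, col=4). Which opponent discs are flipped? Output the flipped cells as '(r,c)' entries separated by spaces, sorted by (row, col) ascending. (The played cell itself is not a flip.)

Dir NW: opp run (5,3) capped by W -> flip
Dir N: first cell '.' (not opp) -> no flip
Dir NE: first cell '.' (not opp) -> no flip
Dir W: first cell '.' (not opp) -> no flip
Dir E: first cell '.' (not opp) -> no flip
Dir SW: first cell '.' (not opp) -> no flip
Dir S: first cell '.' (not opp) -> no flip
Dir SE: first cell '.' (not opp) -> no flip

Answer: (5,3)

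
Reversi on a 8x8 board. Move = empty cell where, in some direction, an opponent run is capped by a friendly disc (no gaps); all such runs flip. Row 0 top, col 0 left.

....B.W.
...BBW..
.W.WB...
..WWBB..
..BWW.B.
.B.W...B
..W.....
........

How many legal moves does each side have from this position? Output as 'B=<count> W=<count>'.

Answer: B=13 W=12

Derivation:
-- B to move --
(0,5): no bracket -> illegal
(0,7): no bracket -> illegal
(1,0): no bracket -> illegal
(1,1): no bracket -> illegal
(1,2): flips 1 -> legal
(1,6): flips 1 -> legal
(1,7): no bracket -> illegal
(2,0): no bracket -> illegal
(2,2): flips 2 -> legal
(2,5): no bracket -> illegal
(2,6): flips 1 -> legal
(3,0): no bracket -> illegal
(3,1): flips 2 -> legal
(4,1): flips 2 -> legal
(4,5): flips 2 -> legal
(5,2): flips 1 -> legal
(5,4): flips 1 -> legal
(5,5): no bracket -> illegal
(6,1): no bracket -> illegal
(6,3): flips 4 -> legal
(6,4): flips 1 -> legal
(7,1): flips 3 -> legal
(7,2): no bracket -> illegal
(7,3): flips 1 -> legal
B mobility = 13
-- W to move --
(0,2): no bracket -> illegal
(0,3): flips 1 -> legal
(0,5): flips 1 -> legal
(1,2): flips 2 -> legal
(2,2): no bracket -> illegal
(2,5): flips 2 -> legal
(2,6): flips 1 -> legal
(3,1): flips 1 -> legal
(3,6): flips 2 -> legal
(3,7): no bracket -> illegal
(4,0): flips 1 -> legal
(4,1): flips 1 -> legal
(4,5): flips 1 -> legal
(4,7): no bracket -> illegal
(5,0): no bracket -> illegal
(5,2): flips 1 -> legal
(5,5): no bracket -> illegal
(5,6): no bracket -> illegal
(6,0): flips 2 -> legal
(6,1): no bracket -> illegal
(6,6): no bracket -> illegal
(6,7): no bracket -> illegal
W mobility = 12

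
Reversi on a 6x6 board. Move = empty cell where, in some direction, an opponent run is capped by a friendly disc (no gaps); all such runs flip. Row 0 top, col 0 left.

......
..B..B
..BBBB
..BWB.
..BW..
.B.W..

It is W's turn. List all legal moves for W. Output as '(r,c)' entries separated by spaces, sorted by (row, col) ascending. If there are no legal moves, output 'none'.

(0,1): no bracket -> illegal
(0,2): no bracket -> illegal
(0,3): no bracket -> illegal
(0,4): no bracket -> illegal
(0,5): no bracket -> illegal
(1,1): flips 1 -> legal
(1,3): flips 1 -> legal
(1,4): no bracket -> illegal
(2,1): flips 1 -> legal
(3,1): flips 2 -> legal
(3,5): flips 1 -> legal
(4,0): no bracket -> illegal
(4,1): flips 1 -> legal
(4,4): no bracket -> illegal
(4,5): no bracket -> illegal
(5,0): no bracket -> illegal
(5,2): no bracket -> illegal

Answer: (1,1) (1,3) (2,1) (3,1) (3,5) (4,1)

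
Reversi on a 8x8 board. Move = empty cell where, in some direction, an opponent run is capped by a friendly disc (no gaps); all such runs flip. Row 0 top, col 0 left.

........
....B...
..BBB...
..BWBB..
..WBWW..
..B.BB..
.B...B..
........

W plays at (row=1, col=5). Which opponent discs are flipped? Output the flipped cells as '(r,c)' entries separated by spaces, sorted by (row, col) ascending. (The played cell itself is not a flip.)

Dir NW: first cell '.' (not opp) -> no flip
Dir N: first cell '.' (not opp) -> no flip
Dir NE: first cell '.' (not opp) -> no flip
Dir W: opp run (1,4), next='.' -> no flip
Dir E: first cell '.' (not opp) -> no flip
Dir SW: opp run (2,4) capped by W -> flip
Dir S: first cell '.' (not opp) -> no flip
Dir SE: first cell '.' (not opp) -> no flip

Answer: (2,4)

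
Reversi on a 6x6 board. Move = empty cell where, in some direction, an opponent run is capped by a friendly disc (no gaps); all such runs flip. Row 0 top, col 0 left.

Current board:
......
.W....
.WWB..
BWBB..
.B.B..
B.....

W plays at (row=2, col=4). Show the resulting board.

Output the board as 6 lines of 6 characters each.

Place W at (2,4); scan 8 dirs for brackets.
Dir NW: first cell '.' (not opp) -> no flip
Dir N: first cell '.' (not opp) -> no flip
Dir NE: first cell '.' (not opp) -> no flip
Dir W: opp run (2,3) capped by W -> flip
Dir E: first cell '.' (not opp) -> no flip
Dir SW: opp run (3,3), next='.' -> no flip
Dir S: first cell '.' (not opp) -> no flip
Dir SE: first cell '.' (not opp) -> no flip
All flips: (2,3)

Answer: ......
.W....
.WWWW.
BWBB..
.B.B..
B.....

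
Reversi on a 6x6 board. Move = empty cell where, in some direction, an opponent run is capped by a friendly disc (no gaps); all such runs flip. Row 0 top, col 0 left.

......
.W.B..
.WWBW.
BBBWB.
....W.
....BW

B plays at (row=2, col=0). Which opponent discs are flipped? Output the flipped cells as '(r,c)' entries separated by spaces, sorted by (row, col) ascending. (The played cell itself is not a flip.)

Answer: (2,1) (2,2)

Derivation:
Dir NW: edge -> no flip
Dir N: first cell '.' (not opp) -> no flip
Dir NE: opp run (1,1), next='.' -> no flip
Dir W: edge -> no flip
Dir E: opp run (2,1) (2,2) capped by B -> flip
Dir SW: edge -> no flip
Dir S: first cell 'B' (not opp) -> no flip
Dir SE: first cell 'B' (not opp) -> no flip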